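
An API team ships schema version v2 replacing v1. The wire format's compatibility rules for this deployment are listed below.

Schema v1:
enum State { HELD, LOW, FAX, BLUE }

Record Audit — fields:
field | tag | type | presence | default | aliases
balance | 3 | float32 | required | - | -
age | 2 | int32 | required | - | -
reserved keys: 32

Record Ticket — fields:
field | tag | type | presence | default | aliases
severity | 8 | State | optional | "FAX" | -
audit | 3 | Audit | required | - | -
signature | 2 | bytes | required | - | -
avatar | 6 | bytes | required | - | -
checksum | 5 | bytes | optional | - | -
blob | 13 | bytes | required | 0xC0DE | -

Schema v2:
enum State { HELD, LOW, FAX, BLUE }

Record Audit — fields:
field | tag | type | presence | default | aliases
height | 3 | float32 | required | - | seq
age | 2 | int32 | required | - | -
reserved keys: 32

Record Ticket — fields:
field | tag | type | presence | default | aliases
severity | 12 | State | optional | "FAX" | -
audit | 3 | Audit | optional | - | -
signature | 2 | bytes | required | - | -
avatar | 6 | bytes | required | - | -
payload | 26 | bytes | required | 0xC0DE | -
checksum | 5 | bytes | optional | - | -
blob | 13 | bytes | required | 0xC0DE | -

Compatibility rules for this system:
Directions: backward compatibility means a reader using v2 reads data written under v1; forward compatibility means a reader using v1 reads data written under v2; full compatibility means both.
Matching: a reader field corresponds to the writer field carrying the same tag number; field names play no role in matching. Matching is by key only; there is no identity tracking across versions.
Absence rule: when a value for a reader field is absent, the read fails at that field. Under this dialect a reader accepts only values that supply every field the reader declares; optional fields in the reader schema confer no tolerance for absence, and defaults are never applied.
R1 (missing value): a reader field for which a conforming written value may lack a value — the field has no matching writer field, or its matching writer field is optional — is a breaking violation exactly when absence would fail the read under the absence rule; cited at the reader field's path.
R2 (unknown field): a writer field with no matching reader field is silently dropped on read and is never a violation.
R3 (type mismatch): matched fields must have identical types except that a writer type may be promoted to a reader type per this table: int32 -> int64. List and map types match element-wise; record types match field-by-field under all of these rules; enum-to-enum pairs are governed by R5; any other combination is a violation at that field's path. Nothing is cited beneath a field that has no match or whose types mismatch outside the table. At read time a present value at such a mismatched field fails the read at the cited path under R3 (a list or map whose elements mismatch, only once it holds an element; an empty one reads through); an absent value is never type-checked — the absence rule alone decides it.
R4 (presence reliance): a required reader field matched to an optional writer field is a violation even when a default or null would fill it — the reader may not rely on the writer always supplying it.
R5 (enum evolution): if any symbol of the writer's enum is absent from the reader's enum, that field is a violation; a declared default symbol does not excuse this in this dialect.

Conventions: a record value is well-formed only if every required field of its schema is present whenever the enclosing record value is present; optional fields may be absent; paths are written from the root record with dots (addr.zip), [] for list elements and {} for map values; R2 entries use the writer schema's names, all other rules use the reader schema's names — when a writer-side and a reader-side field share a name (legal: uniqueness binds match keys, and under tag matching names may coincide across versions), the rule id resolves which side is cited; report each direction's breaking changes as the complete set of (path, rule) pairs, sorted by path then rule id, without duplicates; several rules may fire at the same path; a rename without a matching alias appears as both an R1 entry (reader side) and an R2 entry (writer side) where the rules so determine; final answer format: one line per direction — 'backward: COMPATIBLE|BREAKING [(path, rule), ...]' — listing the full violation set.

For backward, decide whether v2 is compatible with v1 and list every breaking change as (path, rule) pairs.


backward: BREAKING [(checksum, R1), (payload, R1), (severity, R1)]

arrows below run writer -> reader for Ticket
checking backward for Ticket: reader v2 against writer v1:
  severity: no writer match
  audit <- audit (Audit -> Audit, writer required)
  signature <- signature (bytes -> bytes, writer required)
  avatar <- avatar (bytes -> bytes, writer required)
  payload: no writer match
  checksum <- checksum (bytes -> bytes, writer optional)
  blob <- blob (bytes -> bytes, writer required)
  writer field severity has no reader counterpart
  audit.height <- audit.balance (float32 -> float32, writer required)
  audit.age <- audit.age (int32 -> int32, writer required)
  rule R1 violated at checksum
  rule R1 violated at payload
  rule R1 violated at severity
  => 3 violation(s): backward is BREAKING for Ticket
remaining Ticket differences; none change what is asked:
  field severity in record Ticket: tag 8 changed to 12 -> triggers nothing under Ticket's printed rules — same verdict
  renamed field balance to height in record Audit -> triggers nothing under Ticket's printed rules — same verdict
  field audit in record Ticket: required changed to optional -> matters only for Ticket's forward compatibility — outside the asked direction


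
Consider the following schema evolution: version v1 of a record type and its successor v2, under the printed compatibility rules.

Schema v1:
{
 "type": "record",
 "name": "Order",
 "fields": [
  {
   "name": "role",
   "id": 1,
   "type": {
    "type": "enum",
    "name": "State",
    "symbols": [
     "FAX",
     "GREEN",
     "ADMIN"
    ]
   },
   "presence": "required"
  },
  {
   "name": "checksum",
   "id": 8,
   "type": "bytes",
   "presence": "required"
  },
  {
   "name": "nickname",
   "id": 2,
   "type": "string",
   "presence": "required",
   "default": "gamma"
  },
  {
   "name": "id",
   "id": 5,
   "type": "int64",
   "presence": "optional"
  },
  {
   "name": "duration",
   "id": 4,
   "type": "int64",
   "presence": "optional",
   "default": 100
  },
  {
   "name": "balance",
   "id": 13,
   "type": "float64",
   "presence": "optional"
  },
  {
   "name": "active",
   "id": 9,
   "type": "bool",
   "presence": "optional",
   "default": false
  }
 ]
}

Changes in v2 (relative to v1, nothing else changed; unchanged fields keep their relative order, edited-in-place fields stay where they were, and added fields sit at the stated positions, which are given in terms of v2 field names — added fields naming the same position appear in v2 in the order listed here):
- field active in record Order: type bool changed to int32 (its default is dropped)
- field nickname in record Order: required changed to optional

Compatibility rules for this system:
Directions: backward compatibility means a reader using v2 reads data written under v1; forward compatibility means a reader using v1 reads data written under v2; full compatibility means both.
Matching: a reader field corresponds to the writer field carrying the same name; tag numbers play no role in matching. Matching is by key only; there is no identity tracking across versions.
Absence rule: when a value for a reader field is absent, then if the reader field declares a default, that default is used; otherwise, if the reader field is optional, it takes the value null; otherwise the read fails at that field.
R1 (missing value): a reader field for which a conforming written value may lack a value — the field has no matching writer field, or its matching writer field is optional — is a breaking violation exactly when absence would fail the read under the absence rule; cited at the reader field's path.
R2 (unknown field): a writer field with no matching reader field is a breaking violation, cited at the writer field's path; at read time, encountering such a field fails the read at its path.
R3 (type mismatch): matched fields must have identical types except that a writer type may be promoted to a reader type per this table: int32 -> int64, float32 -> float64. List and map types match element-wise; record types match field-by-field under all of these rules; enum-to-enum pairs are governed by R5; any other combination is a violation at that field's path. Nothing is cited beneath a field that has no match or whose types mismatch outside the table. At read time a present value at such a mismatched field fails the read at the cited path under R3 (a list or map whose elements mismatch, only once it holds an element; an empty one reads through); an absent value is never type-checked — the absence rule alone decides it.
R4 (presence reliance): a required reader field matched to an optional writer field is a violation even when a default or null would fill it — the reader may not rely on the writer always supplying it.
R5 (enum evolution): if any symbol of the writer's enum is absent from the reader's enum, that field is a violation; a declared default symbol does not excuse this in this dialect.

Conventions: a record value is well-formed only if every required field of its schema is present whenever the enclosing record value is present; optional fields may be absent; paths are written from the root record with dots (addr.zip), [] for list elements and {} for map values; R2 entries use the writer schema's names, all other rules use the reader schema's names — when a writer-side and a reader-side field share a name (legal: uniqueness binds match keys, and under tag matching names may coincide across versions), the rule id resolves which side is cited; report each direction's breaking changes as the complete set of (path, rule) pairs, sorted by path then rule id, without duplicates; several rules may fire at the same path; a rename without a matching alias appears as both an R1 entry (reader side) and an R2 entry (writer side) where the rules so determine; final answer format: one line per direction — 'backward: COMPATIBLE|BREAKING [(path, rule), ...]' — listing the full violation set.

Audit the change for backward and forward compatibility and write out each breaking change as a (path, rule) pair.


backward: BREAKING [(active, R3)]; forward: BREAKING [(active, R3), (nickname, R4)]

the writer's type comes first in each Order pair
backward on Order — v2 reading data written by v1:
  role <- role (State -> State, writer required)
  checksum <- checksum (bytes -> bytes, writer required)
  nickname <- nickname (string -> string, writer required)
  id <- id (int64 -> int64, writer optional)
  duration <- duration (int64 -> int64, writer optional)
  balance <- balance (float64 -> float64, writer optional)
  active <- active (bool -> int32, writer optional)
  rule R3 violated at active
  backward on Order therefore BREAKING (1)
forward on Order — v1 reading data written by v2:
  role <- role (State -> State, writer required)
  checksum <- checksum (bytes -> bytes, writer required)
  nickname <- nickname (string -> string, writer optional)
  id <- id (int64 -> int64, writer optional)
  duration <- duration (int64 -> int64, writer optional)
  balance <- balance (float64 -> float64, writer optional)
  active <- active (int32 -> bool, writer optional)
  rule R3 violated at active
  rule R4 violated at nickname
  forward on Order therefore BREAKING (2)


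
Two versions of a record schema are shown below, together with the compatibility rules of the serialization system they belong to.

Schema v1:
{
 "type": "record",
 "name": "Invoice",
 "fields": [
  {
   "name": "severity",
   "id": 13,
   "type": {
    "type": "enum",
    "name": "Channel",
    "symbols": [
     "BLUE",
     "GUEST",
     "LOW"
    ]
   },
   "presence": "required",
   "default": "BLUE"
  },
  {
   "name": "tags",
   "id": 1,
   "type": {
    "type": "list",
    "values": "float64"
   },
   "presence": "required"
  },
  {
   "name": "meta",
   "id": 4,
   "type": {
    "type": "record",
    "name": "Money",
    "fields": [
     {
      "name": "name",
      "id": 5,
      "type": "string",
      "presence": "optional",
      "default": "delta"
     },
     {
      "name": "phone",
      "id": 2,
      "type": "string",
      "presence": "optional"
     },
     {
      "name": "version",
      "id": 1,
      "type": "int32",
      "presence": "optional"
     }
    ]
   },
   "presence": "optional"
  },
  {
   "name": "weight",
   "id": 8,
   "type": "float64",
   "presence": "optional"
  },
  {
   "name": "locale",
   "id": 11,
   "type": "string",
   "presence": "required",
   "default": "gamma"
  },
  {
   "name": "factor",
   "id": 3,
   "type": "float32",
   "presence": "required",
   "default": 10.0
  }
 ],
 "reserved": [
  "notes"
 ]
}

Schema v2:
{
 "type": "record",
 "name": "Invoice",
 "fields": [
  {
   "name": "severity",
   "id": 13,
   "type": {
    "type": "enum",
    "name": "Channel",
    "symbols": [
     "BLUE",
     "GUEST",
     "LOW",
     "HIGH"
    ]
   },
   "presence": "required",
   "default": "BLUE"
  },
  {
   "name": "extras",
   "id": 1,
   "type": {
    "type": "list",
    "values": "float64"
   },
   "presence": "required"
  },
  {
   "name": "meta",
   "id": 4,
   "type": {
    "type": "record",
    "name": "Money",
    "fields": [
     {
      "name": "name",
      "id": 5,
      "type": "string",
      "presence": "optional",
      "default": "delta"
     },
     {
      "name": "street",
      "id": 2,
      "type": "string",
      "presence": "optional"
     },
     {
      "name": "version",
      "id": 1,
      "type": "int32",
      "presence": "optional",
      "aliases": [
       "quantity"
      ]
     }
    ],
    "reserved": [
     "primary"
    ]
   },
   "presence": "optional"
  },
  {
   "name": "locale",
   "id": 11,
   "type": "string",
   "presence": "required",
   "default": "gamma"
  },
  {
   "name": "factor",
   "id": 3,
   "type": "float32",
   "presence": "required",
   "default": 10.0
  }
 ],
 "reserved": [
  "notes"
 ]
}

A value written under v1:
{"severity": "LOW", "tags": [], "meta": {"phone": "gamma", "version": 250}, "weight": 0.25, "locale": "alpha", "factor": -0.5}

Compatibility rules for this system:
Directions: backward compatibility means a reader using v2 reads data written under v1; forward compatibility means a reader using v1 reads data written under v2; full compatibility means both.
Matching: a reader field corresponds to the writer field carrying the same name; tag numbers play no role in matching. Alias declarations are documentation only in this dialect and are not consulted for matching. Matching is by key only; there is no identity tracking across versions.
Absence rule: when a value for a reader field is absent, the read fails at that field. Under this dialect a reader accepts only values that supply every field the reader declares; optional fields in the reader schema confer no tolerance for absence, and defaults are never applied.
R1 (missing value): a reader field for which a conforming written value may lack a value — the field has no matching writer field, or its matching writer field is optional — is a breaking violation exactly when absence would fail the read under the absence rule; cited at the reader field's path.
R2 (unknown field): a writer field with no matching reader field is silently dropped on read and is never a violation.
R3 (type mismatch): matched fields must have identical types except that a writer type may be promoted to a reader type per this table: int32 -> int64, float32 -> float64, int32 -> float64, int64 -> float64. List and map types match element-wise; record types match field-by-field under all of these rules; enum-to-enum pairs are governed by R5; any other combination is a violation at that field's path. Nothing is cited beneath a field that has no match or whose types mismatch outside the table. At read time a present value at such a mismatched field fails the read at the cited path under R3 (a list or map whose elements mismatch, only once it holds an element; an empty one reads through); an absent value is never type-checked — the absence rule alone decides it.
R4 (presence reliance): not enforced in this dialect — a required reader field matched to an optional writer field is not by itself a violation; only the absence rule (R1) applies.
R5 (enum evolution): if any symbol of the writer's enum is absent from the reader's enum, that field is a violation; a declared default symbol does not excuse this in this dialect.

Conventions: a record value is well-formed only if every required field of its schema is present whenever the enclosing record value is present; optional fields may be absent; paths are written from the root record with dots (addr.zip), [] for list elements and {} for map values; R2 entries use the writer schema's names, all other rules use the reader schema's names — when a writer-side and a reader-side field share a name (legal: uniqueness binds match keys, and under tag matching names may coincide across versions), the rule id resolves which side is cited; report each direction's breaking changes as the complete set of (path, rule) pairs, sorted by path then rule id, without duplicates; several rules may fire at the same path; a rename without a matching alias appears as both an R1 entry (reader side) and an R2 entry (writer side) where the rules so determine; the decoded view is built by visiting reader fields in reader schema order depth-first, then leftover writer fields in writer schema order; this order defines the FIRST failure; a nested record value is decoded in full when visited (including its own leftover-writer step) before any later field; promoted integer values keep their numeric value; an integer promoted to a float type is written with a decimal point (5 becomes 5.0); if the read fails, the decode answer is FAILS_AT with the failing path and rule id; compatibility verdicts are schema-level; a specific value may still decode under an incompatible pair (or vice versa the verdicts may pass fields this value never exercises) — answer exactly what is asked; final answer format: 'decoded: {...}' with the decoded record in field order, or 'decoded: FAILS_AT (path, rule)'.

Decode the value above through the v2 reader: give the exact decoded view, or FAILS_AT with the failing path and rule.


arrows below run writer -> reader for Invoice
decoding the Invoice value with the v2 reader:
  severity := "LOW"
  read fails at extras under R1 (no fill)
  => FAILS_AT (extras, R1)
remaining Invoice differences; none change what is asked:
  renamed field phone to street in record Money -> a verdict-level change on Invoice — the shown value reads the same
  enum Channel (field severity in record Invoice): symbol HIGH added -> a verdict-level change on Invoice — the shown value reads the same
  removed field weight from record Invoice -> a verdict-level change on Invoice — the shown value reads the same

decoded: FAILS_AT (extras, R1)


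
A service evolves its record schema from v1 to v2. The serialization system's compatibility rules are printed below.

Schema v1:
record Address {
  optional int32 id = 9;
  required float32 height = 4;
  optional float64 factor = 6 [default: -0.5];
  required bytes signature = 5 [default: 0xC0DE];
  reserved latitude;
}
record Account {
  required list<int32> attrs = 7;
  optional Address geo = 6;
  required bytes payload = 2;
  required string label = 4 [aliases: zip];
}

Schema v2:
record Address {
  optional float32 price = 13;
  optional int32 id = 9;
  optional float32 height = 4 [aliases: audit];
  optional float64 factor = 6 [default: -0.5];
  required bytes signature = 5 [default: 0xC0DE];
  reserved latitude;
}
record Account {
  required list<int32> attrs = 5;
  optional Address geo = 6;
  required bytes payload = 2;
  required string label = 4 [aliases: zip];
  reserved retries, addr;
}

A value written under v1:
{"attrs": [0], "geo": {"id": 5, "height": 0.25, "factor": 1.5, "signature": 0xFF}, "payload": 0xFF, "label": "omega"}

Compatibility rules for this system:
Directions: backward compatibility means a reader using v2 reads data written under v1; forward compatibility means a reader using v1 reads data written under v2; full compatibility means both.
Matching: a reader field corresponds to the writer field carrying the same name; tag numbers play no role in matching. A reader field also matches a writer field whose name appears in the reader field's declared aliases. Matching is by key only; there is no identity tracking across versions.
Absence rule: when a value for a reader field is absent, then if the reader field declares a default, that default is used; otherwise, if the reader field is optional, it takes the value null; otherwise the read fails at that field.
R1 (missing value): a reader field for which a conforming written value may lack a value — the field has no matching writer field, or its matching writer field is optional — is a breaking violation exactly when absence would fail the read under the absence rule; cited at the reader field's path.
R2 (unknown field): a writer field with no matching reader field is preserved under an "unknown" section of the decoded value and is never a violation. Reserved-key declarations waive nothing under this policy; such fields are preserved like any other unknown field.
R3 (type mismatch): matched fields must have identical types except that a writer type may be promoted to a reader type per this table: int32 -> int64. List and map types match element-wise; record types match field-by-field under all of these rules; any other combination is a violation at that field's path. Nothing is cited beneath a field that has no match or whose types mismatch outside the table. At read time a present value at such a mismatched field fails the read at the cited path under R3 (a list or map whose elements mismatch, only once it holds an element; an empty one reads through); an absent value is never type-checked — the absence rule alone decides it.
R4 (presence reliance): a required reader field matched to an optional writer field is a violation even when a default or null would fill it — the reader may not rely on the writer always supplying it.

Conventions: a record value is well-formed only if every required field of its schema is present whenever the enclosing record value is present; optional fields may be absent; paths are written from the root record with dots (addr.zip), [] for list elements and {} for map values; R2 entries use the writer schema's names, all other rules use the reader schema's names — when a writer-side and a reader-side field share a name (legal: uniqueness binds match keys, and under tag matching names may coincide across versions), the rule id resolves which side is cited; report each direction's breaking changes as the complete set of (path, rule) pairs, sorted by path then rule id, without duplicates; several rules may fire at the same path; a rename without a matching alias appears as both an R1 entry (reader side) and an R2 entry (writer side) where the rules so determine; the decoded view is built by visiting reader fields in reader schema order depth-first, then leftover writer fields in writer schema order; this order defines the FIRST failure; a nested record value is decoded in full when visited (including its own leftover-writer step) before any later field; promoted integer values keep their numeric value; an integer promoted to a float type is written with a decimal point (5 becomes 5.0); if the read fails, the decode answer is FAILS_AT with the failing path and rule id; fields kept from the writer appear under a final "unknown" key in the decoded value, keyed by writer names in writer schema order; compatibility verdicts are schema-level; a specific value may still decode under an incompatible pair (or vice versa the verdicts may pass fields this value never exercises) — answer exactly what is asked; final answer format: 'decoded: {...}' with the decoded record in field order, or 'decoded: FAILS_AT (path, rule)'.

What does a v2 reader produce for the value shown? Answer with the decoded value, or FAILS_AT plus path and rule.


decoded: {"attrs": [0], "geo": {"price": null, "id": 5, "height": 0.25, "factor": 1.5, "signature": 0xFF}, "payload": 0xFF, "label": "omega"}

each type pair in Account: writer, then reader
migrating the Account value to v2:
  attrs := [0]
  geo.price := null (absent, optional -> null)
  geo.id := 5
  geo.height := 0.25
  geo.factor := 1.5
  geo.signature := 0xFF
  payload := 0xFF
  label := "omega"
  => decoded: {"attrs": [0], "geo": {"price": null, "id": 5, "height": 0.25, "factor": 1.5, "signature": 0xFF}, "payload": 0xFF, "label": "omega"}
the other Account changes do not affect what is asked:
  field height in record Address: required changed to optional -> matters for Account compatibility verdicts, not for this value's decode
  field attrs in record Account: tag 7 changed to 5 -> fires no rule on Account under this dialect and leaves the result unchanged


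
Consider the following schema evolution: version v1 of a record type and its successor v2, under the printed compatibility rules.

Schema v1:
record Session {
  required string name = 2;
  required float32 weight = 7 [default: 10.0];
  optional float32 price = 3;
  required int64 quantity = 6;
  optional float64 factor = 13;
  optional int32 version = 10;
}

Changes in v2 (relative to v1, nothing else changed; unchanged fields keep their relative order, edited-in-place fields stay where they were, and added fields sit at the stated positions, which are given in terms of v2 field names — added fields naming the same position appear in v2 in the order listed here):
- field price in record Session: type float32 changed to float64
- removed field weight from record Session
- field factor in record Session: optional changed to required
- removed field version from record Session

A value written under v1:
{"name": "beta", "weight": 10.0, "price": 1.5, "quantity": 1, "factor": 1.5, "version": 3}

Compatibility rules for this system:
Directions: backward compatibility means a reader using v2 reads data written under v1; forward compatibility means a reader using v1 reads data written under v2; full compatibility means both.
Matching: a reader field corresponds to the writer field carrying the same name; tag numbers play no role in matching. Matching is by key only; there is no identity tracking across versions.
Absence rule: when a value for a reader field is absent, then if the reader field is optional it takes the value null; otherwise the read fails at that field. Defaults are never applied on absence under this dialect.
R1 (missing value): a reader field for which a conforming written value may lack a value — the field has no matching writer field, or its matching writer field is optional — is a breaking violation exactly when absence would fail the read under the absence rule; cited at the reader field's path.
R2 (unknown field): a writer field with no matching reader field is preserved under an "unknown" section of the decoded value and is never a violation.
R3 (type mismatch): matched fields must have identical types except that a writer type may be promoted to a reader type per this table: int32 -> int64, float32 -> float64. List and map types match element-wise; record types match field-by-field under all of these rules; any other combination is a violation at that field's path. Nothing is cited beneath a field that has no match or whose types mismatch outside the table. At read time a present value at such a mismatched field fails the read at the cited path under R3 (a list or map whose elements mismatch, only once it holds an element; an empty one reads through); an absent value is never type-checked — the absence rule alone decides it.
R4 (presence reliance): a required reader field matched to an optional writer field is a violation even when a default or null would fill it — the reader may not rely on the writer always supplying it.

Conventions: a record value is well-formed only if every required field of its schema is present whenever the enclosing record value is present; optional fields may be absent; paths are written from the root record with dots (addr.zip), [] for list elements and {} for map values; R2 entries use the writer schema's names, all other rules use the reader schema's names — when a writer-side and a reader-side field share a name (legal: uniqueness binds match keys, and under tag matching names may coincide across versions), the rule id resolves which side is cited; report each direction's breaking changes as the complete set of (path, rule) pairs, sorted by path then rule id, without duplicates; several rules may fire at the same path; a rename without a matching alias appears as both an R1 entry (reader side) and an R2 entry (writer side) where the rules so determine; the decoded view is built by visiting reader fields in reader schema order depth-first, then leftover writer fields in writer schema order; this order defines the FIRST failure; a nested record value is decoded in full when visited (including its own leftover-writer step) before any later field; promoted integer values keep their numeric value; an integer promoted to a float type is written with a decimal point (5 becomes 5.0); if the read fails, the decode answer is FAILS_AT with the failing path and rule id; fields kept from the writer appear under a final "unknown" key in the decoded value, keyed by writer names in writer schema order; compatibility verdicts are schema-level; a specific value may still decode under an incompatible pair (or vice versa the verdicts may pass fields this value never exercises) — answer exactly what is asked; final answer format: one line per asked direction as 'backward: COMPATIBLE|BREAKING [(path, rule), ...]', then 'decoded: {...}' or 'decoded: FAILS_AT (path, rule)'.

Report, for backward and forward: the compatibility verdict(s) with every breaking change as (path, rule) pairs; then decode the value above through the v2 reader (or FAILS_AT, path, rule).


backward: BREAKING [(factor, R1), (factor, R4)]; forward: BREAKING [(price, R3), (weight, R1)]; decoded: {"name": "beta", "price": 1.5, "quantity": 1, "factor": 1.5, "unknown": {"weight": 10.0, "version": 3}}

each type pair in Session: writer, then reader
checking backward for Session: reader v2 against writer v1:
  writer required, string -> string: reader name maps from writer name
  writer optional, float32 -> float64: reader price maps from writer price
  writer required, int64 -> int64: reader quantity maps from writer quantity
  writer optional, float64 -> float64: reader factor maps from writer factor
  leftover writer field: weight
  leftover writer field: version
  breaking: (factor, R1)
  breaking: (factor, R4)
  => 2 violation(s): backward is BREAKING for Session
checking forward for Session: reader v1 against writer v2:
  writer required, string -> string: reader name maps from writer name
  weight: no writer match
  writer optional, float64 -> float32: reader price maps from writer price
  writer required, int64 -> int64: reader quantity maps from writer quantity
  writer required, float64 -> float64: reader factor maps from writer factor
  version: no writer match
  breaking: (price, R3)
  breaking: (weight, R1)
  => 2 violation(s): forward is BREAKING for Session
decode (reader v2):
  name := "beta"
  price := 1.5 (float32 -> float64)
  quantity := 1
  factor := 1.5
  writer weight: kept under "unknown"
  writer version: kept under "unknown"
  => decoded: {"name": "beta", "price": 1.5, "quantity": 1, "factor": 1.5, "unknown": {"weight": 10.0, "version": 3}}


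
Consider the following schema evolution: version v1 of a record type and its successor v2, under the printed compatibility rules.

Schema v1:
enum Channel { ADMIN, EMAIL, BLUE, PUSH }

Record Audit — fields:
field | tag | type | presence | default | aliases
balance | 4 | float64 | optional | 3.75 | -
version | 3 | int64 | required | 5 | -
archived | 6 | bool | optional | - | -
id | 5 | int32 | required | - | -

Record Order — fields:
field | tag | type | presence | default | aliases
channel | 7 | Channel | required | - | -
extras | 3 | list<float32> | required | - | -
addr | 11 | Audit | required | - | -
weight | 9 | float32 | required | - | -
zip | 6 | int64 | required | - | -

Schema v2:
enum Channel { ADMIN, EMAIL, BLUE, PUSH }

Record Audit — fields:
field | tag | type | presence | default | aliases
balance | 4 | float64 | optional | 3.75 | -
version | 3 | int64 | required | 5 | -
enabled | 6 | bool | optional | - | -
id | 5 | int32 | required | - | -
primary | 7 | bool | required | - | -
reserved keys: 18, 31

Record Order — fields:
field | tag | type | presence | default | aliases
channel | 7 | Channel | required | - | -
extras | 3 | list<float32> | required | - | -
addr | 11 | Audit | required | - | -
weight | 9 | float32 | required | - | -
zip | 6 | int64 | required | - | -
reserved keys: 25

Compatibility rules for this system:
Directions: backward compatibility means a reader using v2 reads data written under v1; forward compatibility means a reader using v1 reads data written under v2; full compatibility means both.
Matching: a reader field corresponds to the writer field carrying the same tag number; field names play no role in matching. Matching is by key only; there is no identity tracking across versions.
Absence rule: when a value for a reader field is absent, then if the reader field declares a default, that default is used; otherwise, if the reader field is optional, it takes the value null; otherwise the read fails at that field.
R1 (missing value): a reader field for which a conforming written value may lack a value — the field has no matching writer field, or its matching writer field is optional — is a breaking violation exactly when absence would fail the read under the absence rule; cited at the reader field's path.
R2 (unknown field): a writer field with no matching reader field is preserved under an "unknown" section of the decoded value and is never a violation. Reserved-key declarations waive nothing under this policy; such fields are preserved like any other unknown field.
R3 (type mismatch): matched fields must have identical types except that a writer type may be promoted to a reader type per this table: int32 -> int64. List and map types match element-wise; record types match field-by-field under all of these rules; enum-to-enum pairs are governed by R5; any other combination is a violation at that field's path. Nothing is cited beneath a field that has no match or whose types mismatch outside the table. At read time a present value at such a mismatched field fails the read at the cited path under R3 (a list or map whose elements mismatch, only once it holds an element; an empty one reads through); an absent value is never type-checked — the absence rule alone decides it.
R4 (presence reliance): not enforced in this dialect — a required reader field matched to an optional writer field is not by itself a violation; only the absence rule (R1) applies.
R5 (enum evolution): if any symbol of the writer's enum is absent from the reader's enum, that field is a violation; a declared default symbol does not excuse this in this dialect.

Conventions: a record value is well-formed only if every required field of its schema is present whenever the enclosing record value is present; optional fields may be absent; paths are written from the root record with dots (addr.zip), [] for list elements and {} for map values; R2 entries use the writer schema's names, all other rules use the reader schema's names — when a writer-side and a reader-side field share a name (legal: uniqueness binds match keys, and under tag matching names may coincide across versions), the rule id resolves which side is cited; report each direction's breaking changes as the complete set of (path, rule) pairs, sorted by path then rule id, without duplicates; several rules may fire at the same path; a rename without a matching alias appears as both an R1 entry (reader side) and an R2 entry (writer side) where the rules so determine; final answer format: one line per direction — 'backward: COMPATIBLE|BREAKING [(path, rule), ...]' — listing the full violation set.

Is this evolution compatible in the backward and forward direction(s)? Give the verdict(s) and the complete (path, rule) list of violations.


arrows below run writer -> reader for Order
backward pass over Order, reader schema v2, writer schema v1:
  channel: paired with writer channel (Channel -> Channel; writer required)
  extras: paired with writer extras (list<float32> -> list<float32>; writer required)
  addr: paired with writer addr (Audit -> Audit; writer required)
  weight: paired with writer weight (float32 -> float32; writer required)
  zip: paired with writer zip (int64 -> int64; writer required)
  addr.balance: paired with writer addr.balance (float64 -> float64; writer optional)
  addr.version: paired with writer addr.version (int64 -> int64; writer required)
  addr.enabled: paired with writer addr.archived (bool -> bool; writer optional)
  addr.id: paired with writer addr.id (int32 -> int32; writer required)
  no writer field matches reader addr.primary
  breaking: (addr.primary, R1)
  => backward verdict for Order: BREAKING, 1 violation(s)
forward pass over Order, reader schema v1, writer schema v2:
  channel: paired with writer channel (Channel -> Channel; writer required)
  extras: paired with writer extras (list<float32> -> list<float32>; writer required)
  addr: paired with writer addr (Audit -> Audit; writer required)
  weight: paired with writer weight (float32 -> float32; writer required)
  zip: paired with writer zip (int64 -> int64; writer required)
  addr.balance: paired with writer addr.balance (float64 -> float64; writer optional)
  addr.version: paired with writer addr.version (int64 -> int64; writer required)
  addr.archived: paired with writer addr.enabled (bool -> bool; writer optional)
  addr.id: paired with writer addr.id (int32 -> int32; writer required)
  writer field addr.primary has no reader counterpart
  => no violations; forward on Order: COMPATIBLE

backward: BREAKING [(addr.primary, R1)]; forward: COMPATIBLE []


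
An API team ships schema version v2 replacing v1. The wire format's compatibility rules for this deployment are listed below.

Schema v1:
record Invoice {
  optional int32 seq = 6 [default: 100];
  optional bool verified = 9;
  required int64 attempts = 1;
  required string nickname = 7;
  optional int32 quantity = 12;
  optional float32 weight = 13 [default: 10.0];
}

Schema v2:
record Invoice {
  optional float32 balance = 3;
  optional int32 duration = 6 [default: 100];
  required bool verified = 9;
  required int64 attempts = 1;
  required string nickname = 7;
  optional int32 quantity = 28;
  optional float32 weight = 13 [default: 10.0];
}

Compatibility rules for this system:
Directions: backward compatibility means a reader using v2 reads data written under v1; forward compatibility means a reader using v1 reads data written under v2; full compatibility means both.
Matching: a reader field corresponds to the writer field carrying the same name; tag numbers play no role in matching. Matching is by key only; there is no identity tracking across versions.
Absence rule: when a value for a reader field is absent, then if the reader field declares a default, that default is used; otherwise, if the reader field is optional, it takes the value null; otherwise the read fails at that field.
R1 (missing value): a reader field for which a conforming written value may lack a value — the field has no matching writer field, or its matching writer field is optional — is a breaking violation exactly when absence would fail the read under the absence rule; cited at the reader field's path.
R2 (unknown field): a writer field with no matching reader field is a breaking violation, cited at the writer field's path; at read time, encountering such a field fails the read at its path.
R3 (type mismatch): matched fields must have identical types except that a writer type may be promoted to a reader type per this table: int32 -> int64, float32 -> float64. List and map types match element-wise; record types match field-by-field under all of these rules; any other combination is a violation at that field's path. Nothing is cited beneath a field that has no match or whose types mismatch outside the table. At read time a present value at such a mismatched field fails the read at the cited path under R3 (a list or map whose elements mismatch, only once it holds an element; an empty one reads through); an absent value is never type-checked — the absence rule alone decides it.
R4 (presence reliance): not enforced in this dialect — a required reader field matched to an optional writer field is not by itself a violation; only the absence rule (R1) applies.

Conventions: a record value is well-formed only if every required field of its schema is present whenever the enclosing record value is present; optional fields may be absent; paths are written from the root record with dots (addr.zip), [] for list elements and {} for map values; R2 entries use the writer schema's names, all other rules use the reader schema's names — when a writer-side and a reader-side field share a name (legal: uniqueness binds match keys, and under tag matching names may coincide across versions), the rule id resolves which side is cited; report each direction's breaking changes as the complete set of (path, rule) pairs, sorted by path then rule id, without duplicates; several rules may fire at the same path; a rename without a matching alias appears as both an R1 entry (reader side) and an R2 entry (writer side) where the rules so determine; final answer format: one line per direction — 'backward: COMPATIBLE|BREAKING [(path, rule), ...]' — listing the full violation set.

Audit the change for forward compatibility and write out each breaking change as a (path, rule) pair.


in Invoice below, arrows point writer -> reader
forward on Invoice — v1 reading data written by v2:
  seq: no writer match
  verified <- verified (bool -> bool, writer required)
  attempts <- attempts (int64 -> int64, writer required)
  nickname <- nickname (string -> string, writer required)
  quantity <- quantity (int32 -> int32, writer optional)
  weight <- weight (float32 -> float32, writer optional)
  writer balance: unknown to reader
  writer duration: unknown to reader
  violation R2 at balance
  violation R2 at duration
  => forward: BREAKING (2)
diffs on Invoice not affecting the asked answer:
  field quantity in record Invoice: tag 12 changed to 28 -> no rule fires on it in Invoice's dialect; the asked verdict holds
  field verified in record Invoice: optional changed to required -> affects backward compatibility only, which is not asked

forward: BREAKING [(balance, R2), (duration, R2)]
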